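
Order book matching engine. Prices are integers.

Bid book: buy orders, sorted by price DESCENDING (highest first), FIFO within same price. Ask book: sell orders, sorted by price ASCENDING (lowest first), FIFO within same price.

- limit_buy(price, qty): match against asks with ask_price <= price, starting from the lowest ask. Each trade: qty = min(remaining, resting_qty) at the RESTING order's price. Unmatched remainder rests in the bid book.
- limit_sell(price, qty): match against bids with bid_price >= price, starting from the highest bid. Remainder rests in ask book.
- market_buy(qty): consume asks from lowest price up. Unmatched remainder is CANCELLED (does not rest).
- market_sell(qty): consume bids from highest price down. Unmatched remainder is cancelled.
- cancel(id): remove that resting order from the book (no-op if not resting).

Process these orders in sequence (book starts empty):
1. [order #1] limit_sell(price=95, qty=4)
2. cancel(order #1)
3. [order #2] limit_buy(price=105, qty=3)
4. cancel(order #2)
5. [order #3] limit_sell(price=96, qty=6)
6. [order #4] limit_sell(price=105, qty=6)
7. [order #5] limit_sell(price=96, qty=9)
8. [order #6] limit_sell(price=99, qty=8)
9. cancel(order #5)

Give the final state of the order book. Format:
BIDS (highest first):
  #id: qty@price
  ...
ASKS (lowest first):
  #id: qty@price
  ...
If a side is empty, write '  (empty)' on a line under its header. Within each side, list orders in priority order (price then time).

After op 1 [order #1] limit_sell(price=95, qty=4): fills=none; bids=[-] asks=[#1:4@95]
After op 2 cancel(order #1): fills=none; bids=[-] asks=[-]
After op 3 [order #2] limit_buy(price=105, qty=3): fills=none; bids=[#2:3@105] asks=[-]
After op 4 cancel(order #2): fills=none; bids=[-] asks=[-]
After op 5 [order #3] limit_sell(price=96, qty=6): fills=none; bids=[-] asks=[#3:6@96]
After op 6 [order #4] limit_sell(price=105, qty=6): fills=none; bids=[-] asks=[#3:6@96 #4:6@105]
After op 7 [order #5] limit_sell(price=96, qty=9): fills=none; bids=[-] asks=[#3:6@96 #5:9@96 #4:6@105]
After op 8 [order #6] limit_sell(price=99, qty=8): fills=none; bids=[-] asks=[#3:6@96 #5:9@96 #6:8@99 #4:6@105]
After op 9 cancel(order #5): fills=none; bids=[-] asks=[#3:6@96 #6:8@99 #4:6@105]

Answer: BIDS (highest first):
  (empty)
ASKS (lowest first):
  #3: 6@96
  #6: 8@99
  #4: 6@105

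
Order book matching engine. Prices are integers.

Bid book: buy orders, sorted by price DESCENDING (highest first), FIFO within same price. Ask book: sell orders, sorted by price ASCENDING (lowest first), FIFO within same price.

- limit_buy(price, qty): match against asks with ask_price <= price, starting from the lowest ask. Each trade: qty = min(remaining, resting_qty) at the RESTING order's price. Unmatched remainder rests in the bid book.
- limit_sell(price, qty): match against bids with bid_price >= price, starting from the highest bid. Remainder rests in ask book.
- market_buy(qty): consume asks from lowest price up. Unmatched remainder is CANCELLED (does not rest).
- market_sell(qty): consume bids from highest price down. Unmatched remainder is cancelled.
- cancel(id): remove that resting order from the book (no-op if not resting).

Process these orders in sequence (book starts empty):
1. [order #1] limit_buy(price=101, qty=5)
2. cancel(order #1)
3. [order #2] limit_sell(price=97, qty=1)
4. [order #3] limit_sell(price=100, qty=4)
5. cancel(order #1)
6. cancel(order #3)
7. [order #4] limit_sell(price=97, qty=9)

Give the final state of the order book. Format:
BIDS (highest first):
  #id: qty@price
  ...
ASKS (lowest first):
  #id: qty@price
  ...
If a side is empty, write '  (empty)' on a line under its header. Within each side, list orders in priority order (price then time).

Answer: BIDS (highest first):
  (empty)
ASKS (lowest first):
  #2: 1@97
  #4: 9@97

Derivation:
After op 1 [order #1] limit_buy(price=101, qty=5): fills=none; bids=[#1:5@101] asks=[-]
After op 2 cancel(order #1): fills=none; bids=[-] asks=[-]
After op 3 [order #2] limit_sell(price=97, qty=1): fills=none; bids=[-] asks=[#2:1@97]
After op 4 [order #3] limit_sell(price=100, qty=4): fills=none; bids=[-] asks=[#2:1@97 #3:4@100]
After op 5 cancel(order #1): fills=none; bids=[-] asks=[#2:1@97 #3:4@100]
After op 6 cancel(order #3): fills=none; bids=[-] asks=[#2:1@97]
After op 7 [order #4] limit_sell(price=97, qty=9): fills=none; bids=[-] asks=[#2:1@97 #4:9@97]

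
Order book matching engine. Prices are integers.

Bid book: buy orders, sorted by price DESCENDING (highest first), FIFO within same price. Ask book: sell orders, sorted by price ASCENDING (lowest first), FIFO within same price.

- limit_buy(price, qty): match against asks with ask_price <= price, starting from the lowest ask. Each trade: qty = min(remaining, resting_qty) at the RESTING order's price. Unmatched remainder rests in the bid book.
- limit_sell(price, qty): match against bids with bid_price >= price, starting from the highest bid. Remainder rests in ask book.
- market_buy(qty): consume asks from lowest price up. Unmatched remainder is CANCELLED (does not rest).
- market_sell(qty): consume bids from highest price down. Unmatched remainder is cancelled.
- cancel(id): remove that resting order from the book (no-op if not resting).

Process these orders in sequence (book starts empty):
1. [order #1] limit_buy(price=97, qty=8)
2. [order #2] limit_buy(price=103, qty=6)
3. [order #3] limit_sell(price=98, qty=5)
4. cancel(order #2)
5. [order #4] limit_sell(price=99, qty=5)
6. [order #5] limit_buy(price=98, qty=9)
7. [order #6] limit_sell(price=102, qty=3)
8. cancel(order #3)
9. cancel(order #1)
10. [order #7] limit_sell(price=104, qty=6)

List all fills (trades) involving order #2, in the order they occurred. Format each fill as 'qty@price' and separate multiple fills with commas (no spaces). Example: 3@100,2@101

Answer: 5@103

Derivation:
After op 1 [order #1] limit_buy(price=97, qty=8): fills=none; bids=[#1:8@97] asks=[-]
After op 2 [order #2] limit_buy(price=103, qty=6): fills=none; bids=[#2:6@103 #1:8@97] asks=[-]
After op 3 [order #3] limit_sell(price=98, qty=5): fills=#2x#3:5@103; bids=[#2:1@103 #1:8@97] asks=[-]
After op 4 cancel(order #2): fills=none; bids=[#1:8@97] asks=[-]
After op 5 [order #4] limit_sell(price=99, qty=5): fills=none; bids=[#1:8@97] asks=[#4:5@99]
After op 6 [order #5] limit_buy(price=98, qty=9): fills=none; bids=[#5:9@98 #1:8@97] asks=[#4:5@99]
After op 7 [order #6] limit_sell(price=102, qty=3): fills=none; bids=[#5:9@98 #1:8@97] asks=[#4:5@99 #6:3@102]
After op 8 cancel(order #3): fills=none; bids=[#5:9@98 #1:8@97] asks=[#4:5@99 #6:3@102]
After op 9 cancel(order #1): fills=none; bids=[#5:9@98] asks=[#4:5@99 #6:3@102]
After op 10 [order #7] limit_sell(price=104, qty=6): fills=none; bids=[#5:9@98] asks=[#4:5@99 #6:3@102 #7:6@104]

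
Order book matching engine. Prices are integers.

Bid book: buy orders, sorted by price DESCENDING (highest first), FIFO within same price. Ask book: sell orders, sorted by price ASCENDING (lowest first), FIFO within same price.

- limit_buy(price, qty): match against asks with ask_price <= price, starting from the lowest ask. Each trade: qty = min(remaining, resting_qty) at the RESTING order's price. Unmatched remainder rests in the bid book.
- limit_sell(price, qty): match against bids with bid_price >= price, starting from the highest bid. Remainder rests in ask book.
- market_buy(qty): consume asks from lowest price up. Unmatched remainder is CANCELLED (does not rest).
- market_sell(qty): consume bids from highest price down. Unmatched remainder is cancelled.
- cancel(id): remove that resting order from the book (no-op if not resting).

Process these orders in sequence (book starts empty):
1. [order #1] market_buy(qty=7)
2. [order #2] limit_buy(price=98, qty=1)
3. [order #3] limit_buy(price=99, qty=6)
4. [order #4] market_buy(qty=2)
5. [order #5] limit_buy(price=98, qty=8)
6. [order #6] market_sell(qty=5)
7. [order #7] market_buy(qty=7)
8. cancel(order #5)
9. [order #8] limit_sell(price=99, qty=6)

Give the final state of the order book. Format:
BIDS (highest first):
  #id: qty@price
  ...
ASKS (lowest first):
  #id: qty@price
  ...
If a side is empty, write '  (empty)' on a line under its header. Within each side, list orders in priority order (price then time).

Answer: BIDS (highest first):
  #2: 1@98
ASKS (lowest first):
  #8: 5@99

Derivation:
After op 1 [order #1] market_buy(qty=7): fills=none; bids=[-] asks=[-]
After op 2 [order #2] limit_buy(price=98, qty=1): fills=none; bids=[#2:1@98] asks=[-]
After op 3 [order #3] limit_buy(price=99, qty=6): fills=none; bids=[#3:6@99 #2:1@98] asks=[-]
After op 4 [order #4] market_buy(qty=2): fills=none; bids=[#3:6@99 #2:1@98] asks=[-]
After op 5 [order #5] limit_buy(price=98, qty=8): fills=none; bids=[#3:6@99 #2:1@98 #5:8@98] asks=[-]
After op 6 [order #6] market_sell(qty=5): fills=#3x#6:5@99; bids=[#3:1@99 #2:1@98 #5:8@98] asks=[-]
After op 7 [order #7] market_buy(qty=7): fills=none; bids=[#3:1@99 #2:1@98 #5:8@98] asks=[-]
After op 8 cancel(order #5): fills=none; bids=[#3:1@99 #2:1@98] asks=[-]
After op 9 [order #8] limit_sell(price=99, qty=6): fills=#3x#8:1@99; bids=[#2:1@98] asks=[#8:5@99]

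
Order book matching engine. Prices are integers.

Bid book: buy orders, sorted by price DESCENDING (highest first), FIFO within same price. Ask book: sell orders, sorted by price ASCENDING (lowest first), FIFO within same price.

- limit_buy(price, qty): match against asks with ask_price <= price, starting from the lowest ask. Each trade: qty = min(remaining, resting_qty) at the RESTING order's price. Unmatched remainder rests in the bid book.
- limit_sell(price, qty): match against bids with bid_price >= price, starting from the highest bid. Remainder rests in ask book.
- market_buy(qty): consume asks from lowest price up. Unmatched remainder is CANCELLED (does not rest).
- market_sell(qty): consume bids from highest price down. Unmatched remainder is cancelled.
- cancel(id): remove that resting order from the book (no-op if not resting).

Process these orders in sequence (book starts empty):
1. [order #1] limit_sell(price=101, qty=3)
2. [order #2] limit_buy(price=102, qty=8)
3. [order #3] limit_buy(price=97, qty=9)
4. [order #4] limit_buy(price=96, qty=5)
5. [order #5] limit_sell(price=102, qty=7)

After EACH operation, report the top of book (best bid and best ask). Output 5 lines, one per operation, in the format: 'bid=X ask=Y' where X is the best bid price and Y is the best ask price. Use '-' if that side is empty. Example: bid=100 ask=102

Answer: bid=- ask=101
bid=102 ask=-
bid=102 ask=-
bid=102 ask=-
bid=97 ask=102

Derivation:
After op 1 [order #1] limit_sell(price=101, qty=3): fills=none; bids=[-] asks=[#1:3@101]
After op 2 [order #2] limit_buy(price=102, qty=8): fills=#2x#1:3@101; bids=[#2:5@102] asks=[-]
After op 3 [order #3] limit_buy(price=97, qty=9): fills=none; bids=[#2:5@102 #3:9@97] asks=[-]
After op 4 [order #4] limit_buy(price=96, qty=5): fills=none; bids=[#2:5@102 #3:9@97 #4:5@96] asks=[-]
After op 5 [order #5] limit_sell(price=102, qty=7): fills=#2x#5:5@102; bids=[#3:9@97 #4:5@96] asks=[#5:2@102]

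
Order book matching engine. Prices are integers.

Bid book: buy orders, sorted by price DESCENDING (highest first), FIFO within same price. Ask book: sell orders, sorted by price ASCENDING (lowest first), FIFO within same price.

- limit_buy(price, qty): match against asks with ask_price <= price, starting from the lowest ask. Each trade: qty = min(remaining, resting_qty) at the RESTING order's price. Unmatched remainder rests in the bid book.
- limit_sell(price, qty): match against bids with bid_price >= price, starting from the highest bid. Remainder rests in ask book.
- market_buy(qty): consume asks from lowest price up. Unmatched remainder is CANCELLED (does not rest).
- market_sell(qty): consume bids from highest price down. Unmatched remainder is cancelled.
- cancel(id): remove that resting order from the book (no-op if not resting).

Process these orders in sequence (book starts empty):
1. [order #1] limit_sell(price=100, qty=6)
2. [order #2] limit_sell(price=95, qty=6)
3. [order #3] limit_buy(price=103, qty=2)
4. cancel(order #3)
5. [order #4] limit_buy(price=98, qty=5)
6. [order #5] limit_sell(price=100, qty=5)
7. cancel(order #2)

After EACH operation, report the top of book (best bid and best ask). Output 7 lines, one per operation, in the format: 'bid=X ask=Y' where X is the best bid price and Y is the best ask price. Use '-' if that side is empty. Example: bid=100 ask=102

Answer: bid=- ask=100
bid=- ask=95
bid=- ask=95
bid=- ask=95
bid=98 ask=100
bid=98 ask=100
bid=98 ask=100

Derivation:
After op 1 [order #1] limit_sell(price=100, qty=6): fills=none; bids=[-] asks=[#1:6@100]
After op 2 [order #2] limit_sell(price=95, qty=6): fills=none; bids=[-] asks=[#2:6@95 #1:6@100]
After op 3 [order #3] limit_buy(price=103, qty=2): fills=#3x#2:2@95; bids=[-] asks=[#2:4@95 #1:6@100]
After op 4 cancel(order #3): fills=none; bids=[-] asks=[#2:4@95 #1:6@100]
After op 5 [order #4] limit_buy(price=98, qty=5): fills=#4x#2:4@95; bids=[#4:1@98] asks=[#1:6@100]
After op 6 [order #5] limit_sell(price=100, qty=5): fills=none; bids=[#4:1@98] asks=[#1:6@100 #5:5@100]
After op 7 cancel(order #2): fills=none; bids=[#4:1@98] asks=[#1:6@100 #5:5@100]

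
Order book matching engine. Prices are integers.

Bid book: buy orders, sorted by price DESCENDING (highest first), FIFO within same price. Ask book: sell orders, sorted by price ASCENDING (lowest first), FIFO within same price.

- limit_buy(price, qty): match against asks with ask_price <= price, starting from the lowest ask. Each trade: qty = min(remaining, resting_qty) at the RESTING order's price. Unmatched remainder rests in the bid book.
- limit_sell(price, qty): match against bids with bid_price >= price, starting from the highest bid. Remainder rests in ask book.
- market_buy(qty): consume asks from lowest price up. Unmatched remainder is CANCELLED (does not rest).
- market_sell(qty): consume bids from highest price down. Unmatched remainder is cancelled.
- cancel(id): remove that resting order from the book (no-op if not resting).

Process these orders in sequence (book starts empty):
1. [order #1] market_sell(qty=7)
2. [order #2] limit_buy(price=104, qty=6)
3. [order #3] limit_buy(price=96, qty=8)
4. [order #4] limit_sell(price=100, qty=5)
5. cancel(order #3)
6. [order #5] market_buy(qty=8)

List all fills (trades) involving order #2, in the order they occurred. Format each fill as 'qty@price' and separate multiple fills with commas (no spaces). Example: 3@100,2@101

After op 1 [order #1] market_sell(qty=7): fills=none; bids=[-] asks=[-]
After op 2 [order #2] limit_buy(price=104, qty=6): fills=none; bids=[#2:6@104] asks=[-]
After op 3 [order #3] limit_buy(price=96, qty=8): fills=none; bids=[#2:6@104 #3:8@96] asks=[-]
After op 4 [order #4] limit_sell(price=100, qty=5): fills=#2x#4:5@104; bids=[#2:1@104 #3:8@96] asks=[-]
After op 5 cancel(order #3): fills=none; bids=[#2:1@104] asks=[-]
After op 6 [order #5] market_buy(qty=8): fills=none; bids=[#2:1@104] asks=[-]

Answer: 5@104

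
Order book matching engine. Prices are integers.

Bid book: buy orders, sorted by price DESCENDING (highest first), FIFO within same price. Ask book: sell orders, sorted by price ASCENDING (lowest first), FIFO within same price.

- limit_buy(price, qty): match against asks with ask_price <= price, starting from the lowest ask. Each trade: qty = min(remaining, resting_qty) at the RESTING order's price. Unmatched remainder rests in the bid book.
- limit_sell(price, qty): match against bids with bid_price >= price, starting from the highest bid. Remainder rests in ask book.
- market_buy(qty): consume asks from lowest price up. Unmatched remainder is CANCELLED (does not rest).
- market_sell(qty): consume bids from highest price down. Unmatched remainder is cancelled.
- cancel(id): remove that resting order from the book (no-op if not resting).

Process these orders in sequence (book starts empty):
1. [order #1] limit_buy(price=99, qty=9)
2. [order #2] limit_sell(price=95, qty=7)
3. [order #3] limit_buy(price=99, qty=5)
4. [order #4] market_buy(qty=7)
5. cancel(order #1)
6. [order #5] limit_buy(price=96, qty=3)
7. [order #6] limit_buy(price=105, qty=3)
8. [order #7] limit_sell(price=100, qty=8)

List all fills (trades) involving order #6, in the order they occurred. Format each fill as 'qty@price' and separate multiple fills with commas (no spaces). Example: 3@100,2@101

Answer: 3@105

Derivation:
After op 1 [order #1] limit_buy(price=99, qty=9): fills=none; bids=[#1:9@99] asks=[-]
After op 2 [order #2] limit_sell(price=95, qty=7): fills=#1x#2:7@99; bids=[#1:2@99] asks=[-]
After op 3 [order #3] limit_buy(price=99, qty=5): fills=none; bids=[#1:2@99 #3:5@99] asks=[-]
After op 4 [order #4] market_buy(qty=7): fills=none; bids=[#1:2@99 #3:5@99] asks=[-]
After op 5 cancel(order #1): fills=none; bids=[#3:5@99] asks=[-]
After op 6 [order #5] limit_buy(price=96, qty=3): fills=none; bids=[#3:5@99 #5:3@96] asks=[-]
After op 7 [order #6] limit_buy(price=105, qty=3): fills=none; bids=[#6:3@105 #3:5@99 #5:3@96] asks=[-]
After op 8 [order #7] limit_sell(price=100, qty=8): fills=#6x#7:3@105; bids=[#3:5@99 #5:3@96] asks=[#7:5@100]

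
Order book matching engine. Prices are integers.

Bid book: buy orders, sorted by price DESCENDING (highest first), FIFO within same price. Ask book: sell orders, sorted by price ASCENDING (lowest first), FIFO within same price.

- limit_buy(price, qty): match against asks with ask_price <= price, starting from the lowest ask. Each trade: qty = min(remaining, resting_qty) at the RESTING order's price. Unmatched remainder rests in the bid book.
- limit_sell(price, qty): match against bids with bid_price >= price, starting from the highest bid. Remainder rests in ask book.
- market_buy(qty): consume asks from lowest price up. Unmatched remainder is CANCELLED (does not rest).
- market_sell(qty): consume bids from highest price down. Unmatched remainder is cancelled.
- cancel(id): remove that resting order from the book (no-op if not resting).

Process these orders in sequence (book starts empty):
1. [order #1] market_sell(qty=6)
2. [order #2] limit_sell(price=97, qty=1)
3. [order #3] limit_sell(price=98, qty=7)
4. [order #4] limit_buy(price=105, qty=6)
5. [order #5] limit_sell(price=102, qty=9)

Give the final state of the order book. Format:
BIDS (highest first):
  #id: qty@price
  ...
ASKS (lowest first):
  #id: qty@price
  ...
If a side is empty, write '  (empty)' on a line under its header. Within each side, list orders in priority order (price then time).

After op 1 [order #1] market_sell(qty=6): fills=none; bids=[-] asks=[-]
After op 2 [order #2] limit_sell(price=97, qty=1): fills=none; bids=[-] asks=[#2:1@97]
After op 3 [order #3] limit_sell(price=98, qty=7): fills=none; bids=[-] asks=[#2:1@97 #3:7@98]
After op 4 [order #4] limit_buy(price=105, qty=6): fills=#4x#2:1@97 #4x#3:5@98; bids=[-] asks=[#3:2@98]
After op 5 [order #5] limit_sell(price=102, qty=9): fills=none; bids=[-] asks=[#3:2@98 #5:9@102]

Answer: BIDS (highest first):
  (empty)
ASKS (lowest first):
  #3: 2@98
  #5: 9@102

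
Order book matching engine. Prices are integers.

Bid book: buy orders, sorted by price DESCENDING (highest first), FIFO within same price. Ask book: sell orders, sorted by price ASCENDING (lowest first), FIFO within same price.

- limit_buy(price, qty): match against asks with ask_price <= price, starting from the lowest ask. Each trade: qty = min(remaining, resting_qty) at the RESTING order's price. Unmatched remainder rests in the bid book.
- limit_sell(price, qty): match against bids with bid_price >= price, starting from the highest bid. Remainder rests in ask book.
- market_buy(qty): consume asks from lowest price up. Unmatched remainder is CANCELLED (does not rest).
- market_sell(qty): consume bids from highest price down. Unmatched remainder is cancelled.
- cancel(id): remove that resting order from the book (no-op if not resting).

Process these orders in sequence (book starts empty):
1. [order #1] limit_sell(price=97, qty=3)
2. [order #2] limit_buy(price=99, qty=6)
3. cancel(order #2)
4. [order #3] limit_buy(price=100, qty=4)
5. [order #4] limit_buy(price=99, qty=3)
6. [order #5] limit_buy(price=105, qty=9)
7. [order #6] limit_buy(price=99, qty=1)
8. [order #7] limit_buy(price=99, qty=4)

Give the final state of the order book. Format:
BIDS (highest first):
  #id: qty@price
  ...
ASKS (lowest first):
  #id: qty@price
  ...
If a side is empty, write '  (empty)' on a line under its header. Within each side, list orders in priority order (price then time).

After op 1 [order #1] limit_sell(price=97, qty=3): fills=none; bids=[-] asks=[#1:3@97]
After op 2 [order #2] limit_buy(price=99, qty=6): fills=#2x#1:3@97; bids=[#2:3@99] asks=[-]
After op 3 cancel(order #2): fills=none; bids=[-] asks=[-]
After op 4 [order #3] limit_buy(price=100, qty=4): fills=none; bids=[#3:4@100] asks=[-]
After op 5 [order #4] limit_buy(price=99, qty=3): fills=none; bids=[#3:4@100 #4:3@99] asks=[-]
After op 6 [order #5] limit_buy(price=105, qty=9): fills=none; bids=[#5:9@105 #3:4@100 #4:3@99] asks=[-]
After op 7 [order #6] limit_buy(price=99, qty=1): fills=none; bids=[#5:9@105 #3:4@100 #4:3@99 #6:1@99] asks=[-]
After op 8 [order #7] limit_buy(price=99, qty=4): fills=none; bids=[#5:9@105 #3:4@100 #4:3@99 #6:1@99 #7:4@99] asks=[-]

Answer: BIDS (highest first):
  #5: 9@105
  #3: 4@100
  #4: 3@99
  #6: 1@99
  #7: 4@99
ASKS (lowest first):
  (empty)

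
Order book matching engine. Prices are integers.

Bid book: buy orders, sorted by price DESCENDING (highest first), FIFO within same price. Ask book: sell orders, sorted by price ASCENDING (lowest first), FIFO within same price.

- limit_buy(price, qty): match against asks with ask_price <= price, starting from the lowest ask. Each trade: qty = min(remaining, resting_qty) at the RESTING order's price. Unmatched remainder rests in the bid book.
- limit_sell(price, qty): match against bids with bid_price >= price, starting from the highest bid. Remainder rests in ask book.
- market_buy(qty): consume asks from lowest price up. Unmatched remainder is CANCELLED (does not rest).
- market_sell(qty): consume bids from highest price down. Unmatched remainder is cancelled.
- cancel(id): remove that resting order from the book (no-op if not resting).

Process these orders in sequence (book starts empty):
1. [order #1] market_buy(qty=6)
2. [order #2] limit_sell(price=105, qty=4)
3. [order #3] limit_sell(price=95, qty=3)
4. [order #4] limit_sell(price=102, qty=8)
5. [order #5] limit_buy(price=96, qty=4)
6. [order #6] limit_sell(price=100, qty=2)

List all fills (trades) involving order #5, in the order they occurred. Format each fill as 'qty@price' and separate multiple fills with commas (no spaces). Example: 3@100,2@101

Answer: 3@95

Derivation:
After op 1 [order #1] market_buy(qty=6): fills=none; bids=[-] asks=[-]
After op 2 [order #2] limit_sell(price=105, qty=4): fills=none; bids=[-] asks=[#2:4@105]
After op 3 [order #3] limit_sell(price=95, qty=3): fills=none; bids=[-] asks=[#3:3@95 #2:4@105]
After op 4 [order #4] limit_sell(price=102, qty=8): fills=none; bids=[-] asks=[#3:3@95 #4:8@102 #2:4@105]
After op 5 [order #5] limit_buy(price=96, qty=4): fills=#5x#3:3@95; bids=[#5:1@96] asks=[#4:8@102 #2:4@105]
After op 6 [order #6] limit_sell(price=100, qty=2): fills=none; bids=[#5:1@96] asks=[#6:2@100 #4:8@102 #2:4@105]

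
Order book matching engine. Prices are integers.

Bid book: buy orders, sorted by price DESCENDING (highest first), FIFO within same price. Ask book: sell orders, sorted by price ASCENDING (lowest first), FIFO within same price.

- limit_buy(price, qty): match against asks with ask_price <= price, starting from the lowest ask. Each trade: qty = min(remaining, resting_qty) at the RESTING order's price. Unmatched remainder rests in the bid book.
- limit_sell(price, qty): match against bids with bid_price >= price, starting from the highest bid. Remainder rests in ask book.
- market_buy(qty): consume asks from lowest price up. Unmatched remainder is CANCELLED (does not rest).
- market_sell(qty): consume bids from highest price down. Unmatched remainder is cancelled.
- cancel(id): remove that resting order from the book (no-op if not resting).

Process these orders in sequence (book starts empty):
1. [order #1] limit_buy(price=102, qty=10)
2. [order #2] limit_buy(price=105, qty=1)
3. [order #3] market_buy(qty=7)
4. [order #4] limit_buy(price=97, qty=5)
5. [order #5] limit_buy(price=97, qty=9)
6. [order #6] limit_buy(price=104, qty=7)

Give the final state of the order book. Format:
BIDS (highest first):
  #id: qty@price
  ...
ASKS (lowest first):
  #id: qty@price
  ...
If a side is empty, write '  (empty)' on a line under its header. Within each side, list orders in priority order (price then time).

After op 1 [order #1] limit_buy(price=102, qty=10): fills=none; bids=[#1:10@102] asks=[-]
After op 2 [order #2] limit_buy(price=105, qty=1): fills=none; bids=[#2:1@105 #1:10@102] asks=[-]
After op 3 [order #3] market_buy(qty=7): fills=none; bids=[#2:1@105 #1:10@102] asks=[-]
After op 4 [order #4] limit_buy(price=97, qty=5): fills=none; bids=[#2:1@105 #1:10@102 #4:5@97] asks=[-]
After op 5 [order #5] limit_buy(price=97, qty=9): fills=none; bids=[#2:1@105 #1:10@102 #4:5@97 #5:9@97] asks=[-]
After op 6 [order #6] limit_buy(price=104, qty=7): fills=none; bids=[#2:1@105 #6:7@104 #1:10@102 #4:5@97 #5:9@97] asks=[-]

Answer: BIDS (highest first):
  #2: 1@105
  #6: 7@104
  #1: 10@102
  #4: 5@97
  #5: 9@97
ASKS (lowest first):
  (empty)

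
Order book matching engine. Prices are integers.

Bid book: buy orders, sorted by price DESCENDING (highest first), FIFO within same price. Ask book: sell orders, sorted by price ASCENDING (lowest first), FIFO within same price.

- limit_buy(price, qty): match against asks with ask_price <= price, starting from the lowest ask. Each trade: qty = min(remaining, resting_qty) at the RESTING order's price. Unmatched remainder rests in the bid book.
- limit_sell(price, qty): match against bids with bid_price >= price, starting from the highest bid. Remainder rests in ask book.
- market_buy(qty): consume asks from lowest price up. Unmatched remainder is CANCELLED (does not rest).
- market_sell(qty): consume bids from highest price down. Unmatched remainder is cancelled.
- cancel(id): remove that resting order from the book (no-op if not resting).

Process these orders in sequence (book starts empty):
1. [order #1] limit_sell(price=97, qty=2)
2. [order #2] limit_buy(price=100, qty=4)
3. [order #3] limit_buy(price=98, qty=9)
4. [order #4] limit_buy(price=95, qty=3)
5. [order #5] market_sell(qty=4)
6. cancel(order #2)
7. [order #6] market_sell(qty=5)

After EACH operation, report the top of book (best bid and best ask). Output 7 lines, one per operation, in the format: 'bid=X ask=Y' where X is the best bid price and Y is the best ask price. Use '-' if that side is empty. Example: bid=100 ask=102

Answer: bid=- ask=97
bid=100 ask=-
bid=100 ask=-
bid=100 ask=-
bid=98 ask=-
bid=98 ask=-
bid=98 ask=-

Derivation:
After op 1 [order #1] limit_sell(price=97, qty=2): fills=none; bids=[-] asks=[#1:2@97]
After op 2 [order #2] limit_buy(price=100, qty=4): fills=#2x#1:2@97; bids=[#2:2@100] asks=[-]
After op 3 [order #3] limit_buy(price=98, qty=9): fills=none; bids=[#2:2@100 #3:9@98] asks=[-]
After op 4 [order #4] limit_buy(price=95, qty=3): fills=none; bids=[#2:2@100 #3:9@98 #4:3@95] asks=[-]
After op 5 [order #5] market_sell(qty=4): fills=#2x#5:2@100 #3x#5:2@98; bids=[#3:7@98 #4:3@95] asks=[-]
After op 6 cancel(order #2): fills=none; bids=[#3:7@98 #4:3@95] asks=[-]
After op 7 [order #6] market_sell(qty=5): fills=#3x#6:5@98; bids=[#3:2@98 #4:3@95] asks=[-]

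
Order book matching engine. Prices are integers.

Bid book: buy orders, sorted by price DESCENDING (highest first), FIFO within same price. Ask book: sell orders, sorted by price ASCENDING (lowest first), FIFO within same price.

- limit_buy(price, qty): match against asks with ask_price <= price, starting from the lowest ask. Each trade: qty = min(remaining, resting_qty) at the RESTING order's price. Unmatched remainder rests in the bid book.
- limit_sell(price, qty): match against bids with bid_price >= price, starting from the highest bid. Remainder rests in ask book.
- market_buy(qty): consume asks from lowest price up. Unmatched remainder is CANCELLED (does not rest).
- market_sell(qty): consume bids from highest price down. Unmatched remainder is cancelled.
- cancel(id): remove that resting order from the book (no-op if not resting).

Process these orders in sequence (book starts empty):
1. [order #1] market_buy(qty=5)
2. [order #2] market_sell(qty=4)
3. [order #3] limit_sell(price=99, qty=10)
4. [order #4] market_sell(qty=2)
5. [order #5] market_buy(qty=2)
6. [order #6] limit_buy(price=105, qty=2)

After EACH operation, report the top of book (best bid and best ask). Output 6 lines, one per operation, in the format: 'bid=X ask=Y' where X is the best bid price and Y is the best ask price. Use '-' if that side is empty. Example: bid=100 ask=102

After op 1 [order #1] market_buy(qty=5): fills=none; bids=[-] asks=[-]
After op 2 [order #2] market_sell(qty=4): fills=none; bids=[-] asks=[-]
After op 3 [order #3] limit_sell(price=99, qty=10): fills=none; bids=[-] asks=[#3:10@99]
After op 4 [order #4] market_sell(qty=2): fills=none; bids=[-] asks=[#3:10@99]
After op 5 [order #5] market_buy(qty=2): fills=#5x#3:2@99; bids=[-] asks=[#3:8@99]
After op 6 [order #6] limit_buy(price=105, qty=2): fills=#6x#3:2@99; bids=[-] asks=[#3:6@99]

Answer: bid=- ask=-
bid=- ask=-
bid=- ask=99
bid=- ask=99
bid=- ask=99
bid=- ask=99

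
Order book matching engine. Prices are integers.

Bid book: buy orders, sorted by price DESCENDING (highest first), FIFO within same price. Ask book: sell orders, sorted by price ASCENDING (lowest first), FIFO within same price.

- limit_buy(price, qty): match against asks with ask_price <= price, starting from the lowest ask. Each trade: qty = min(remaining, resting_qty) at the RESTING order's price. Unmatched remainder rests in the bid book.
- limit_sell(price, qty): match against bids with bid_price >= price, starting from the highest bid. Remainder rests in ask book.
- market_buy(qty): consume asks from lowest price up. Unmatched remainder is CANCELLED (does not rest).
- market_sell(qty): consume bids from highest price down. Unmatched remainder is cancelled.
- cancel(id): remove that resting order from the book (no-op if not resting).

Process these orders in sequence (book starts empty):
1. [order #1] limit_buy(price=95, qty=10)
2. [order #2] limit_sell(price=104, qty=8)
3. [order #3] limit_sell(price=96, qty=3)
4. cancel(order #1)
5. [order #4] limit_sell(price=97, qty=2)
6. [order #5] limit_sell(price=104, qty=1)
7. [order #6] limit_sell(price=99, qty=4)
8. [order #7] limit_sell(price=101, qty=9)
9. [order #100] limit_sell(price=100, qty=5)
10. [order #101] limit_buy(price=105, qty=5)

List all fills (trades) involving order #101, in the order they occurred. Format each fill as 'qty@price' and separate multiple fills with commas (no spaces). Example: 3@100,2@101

Answer: 3@96,2@97

Derivation:
After op 1 [order #1] limit_buy(price=95, qty=10): fills=none; bids=[#1:10@95] asks=[-]
After op 2 [order #2] limit_sell(price=104, qty=8): fills=none; bids=[#1:10@95] asks=[#2:8@104]
After op 3 [order #3] limit_sell(price=96, qty=3): fills=none; bids=[#1:10@95] asks=[#3:3@96 #2:8@104]
After op 4 cancel(order #1): fills=none; bids=[-] asks=[#3:3@96 #2:8@104]
After op 5 [order #4] limit_sell(price=97, qty=2): fills=none; bids=[-] asks=[#3:3@96 #4:2@97 #2:8@104]
After op 6 [order #5] limit_sell(price=104, qty=1): fills=none; bids=[-] asks=[#3:3@96 #4:2@97 #2:8@104 #5:1@104]
After op 7 [order #6] limit_sell(price=99, qty=4): fills=none; bids=[-] asks=[#3:3@96 #4:2@97 #6:4@99 #2:8@104 #5:1@104]
After op 8 [order #7] limit_sell(price=101, qty=9): fills=none; bids=[-] asks=[#3:3@96 #4:2@97 #6:4@99 #7:9@101 #2:8@104 #5:1@104]
After op 9 [order #100] limit_sell(price=100, qty=5): fills=none; bids=[-] asks=[#3:3@96 #4:2@97 #6:4@99 #100:5@100 #7:9@101 #2:8@104 #5:1@104]
After op 10 [order #101] limit_buy(price=105, qty=5): fills=#101x#3:3@96 #101x#4:2@97; bids=[-] asks=[#6:4@99 #100:5@100 #7:9@101 #2:8@104 #5:1@104]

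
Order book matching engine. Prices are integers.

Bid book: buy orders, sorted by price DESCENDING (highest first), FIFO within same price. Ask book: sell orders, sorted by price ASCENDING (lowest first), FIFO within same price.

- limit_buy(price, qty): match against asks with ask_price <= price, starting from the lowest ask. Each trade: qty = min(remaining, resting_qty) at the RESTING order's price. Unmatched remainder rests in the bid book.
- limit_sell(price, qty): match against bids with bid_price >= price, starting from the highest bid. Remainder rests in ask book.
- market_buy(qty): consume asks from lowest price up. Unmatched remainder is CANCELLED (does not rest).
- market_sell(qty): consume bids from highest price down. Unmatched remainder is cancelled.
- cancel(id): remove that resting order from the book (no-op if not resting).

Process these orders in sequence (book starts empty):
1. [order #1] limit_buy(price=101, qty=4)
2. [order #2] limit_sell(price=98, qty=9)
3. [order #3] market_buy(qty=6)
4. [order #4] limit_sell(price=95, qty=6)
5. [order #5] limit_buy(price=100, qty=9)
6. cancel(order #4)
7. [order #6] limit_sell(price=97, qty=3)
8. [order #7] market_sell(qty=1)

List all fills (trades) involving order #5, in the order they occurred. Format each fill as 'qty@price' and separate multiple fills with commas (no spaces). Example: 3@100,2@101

After op 1 [order #1] limit_buy(price=101, qty=4): fills=none; bids=[#1:4@101] asks=[-]
After op 2 [order #2] limit_sell(price=98, qty=9): fills=#1x#2:4@101; bids=[-] asks=[#2:5@98]
After op 3 [order #3] market_buy(qty=6): fills=#3x#2:5@98; bids=[-] asks=[-]
After op 4 [order #4] limit_sell(price=95, qty=6): fills=none; bids=[-] asks=[#4:6@95]
After op 5 [order #5] limit_buy(price=100, qty=9): fills=#5x#4:6@95; bids=[#5:3@100] asks=[-]
After op 6 cancel(order #4): fills=none; bids=[#5:3@100] asks=[-]
After op 7 [order #6] limit_sell(price=97, qty=3): fills=#5x#6:3@100; bids=[-] asks=[-]
After op 8 [order #7] market_sell(qty=1): fills=none; bids=[-] asks=[-]

Answer: 6@95,3@100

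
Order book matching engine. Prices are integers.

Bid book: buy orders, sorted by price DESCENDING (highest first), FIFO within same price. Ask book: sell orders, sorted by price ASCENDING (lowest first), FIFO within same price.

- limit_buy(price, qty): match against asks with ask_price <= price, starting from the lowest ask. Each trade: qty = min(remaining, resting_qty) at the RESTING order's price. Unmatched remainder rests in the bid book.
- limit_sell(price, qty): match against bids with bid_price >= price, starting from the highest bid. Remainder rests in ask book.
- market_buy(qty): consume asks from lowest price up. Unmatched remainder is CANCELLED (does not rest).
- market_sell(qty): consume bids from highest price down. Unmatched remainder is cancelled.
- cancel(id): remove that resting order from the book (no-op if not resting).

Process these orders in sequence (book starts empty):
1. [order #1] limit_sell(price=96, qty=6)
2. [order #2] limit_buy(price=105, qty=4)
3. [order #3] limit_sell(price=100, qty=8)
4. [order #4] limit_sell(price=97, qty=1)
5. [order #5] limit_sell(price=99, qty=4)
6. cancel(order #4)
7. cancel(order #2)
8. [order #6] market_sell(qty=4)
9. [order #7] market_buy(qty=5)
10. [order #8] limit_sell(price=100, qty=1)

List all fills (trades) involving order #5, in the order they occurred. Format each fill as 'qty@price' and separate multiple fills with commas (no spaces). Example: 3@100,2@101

Answer: 3@99

Derivation:
After op 1 [order #1] limit_sell(price=96, qty=6): fills=none; bids=[-] asks=[#1:6@96]
After op 2 [order #2] limit_buy(price=105, qty=4): fills=#2x#1:4@96; bids=[-] asks=[#1:2@96]
After op 3 [order #3] limit_sell(price=100, qty=8): fills=none; bids=[-] asks=[#1:2@96 #3:8@100]
After op 4 [order #4] limit_sell(price=97, qty=1): fills=none; bids=[-] asks=[#1:2@96 #4:1@97 #3:8@100]
After op 5 [order #5] limit_sell(price=99, qty=4): fills=none; bids=[-] asks=[#1:2@96 #4:1@97 #5:4@99 #3:8@100]
After op 6 cancel(order #4): fills=none; bids=[-] asks=[#1:2@96 #5:4@99 #3:8@100]
After op 7 cancel(order #2): fills=none; bids=[-] asks=[#1:2@96 #5:4@99 #3:8@100]
After op 8 [order #6] market_sell(qty=4): fills=none; bids=[-] asks=[#1:2@96 #5:4@99 #3:8@100]
After op 9 [order #7] market_buy(qty=5): fills=#7x#1:2@96 #7x#5:3@99; bids=[-] asks=[#5:1@99 #3:8@100]
After op 10 [order #8] limit_sell(price=100, qty=1): fills=none; bids=[-] asks=[#5:1@99 #3:8@100 #8:1@100]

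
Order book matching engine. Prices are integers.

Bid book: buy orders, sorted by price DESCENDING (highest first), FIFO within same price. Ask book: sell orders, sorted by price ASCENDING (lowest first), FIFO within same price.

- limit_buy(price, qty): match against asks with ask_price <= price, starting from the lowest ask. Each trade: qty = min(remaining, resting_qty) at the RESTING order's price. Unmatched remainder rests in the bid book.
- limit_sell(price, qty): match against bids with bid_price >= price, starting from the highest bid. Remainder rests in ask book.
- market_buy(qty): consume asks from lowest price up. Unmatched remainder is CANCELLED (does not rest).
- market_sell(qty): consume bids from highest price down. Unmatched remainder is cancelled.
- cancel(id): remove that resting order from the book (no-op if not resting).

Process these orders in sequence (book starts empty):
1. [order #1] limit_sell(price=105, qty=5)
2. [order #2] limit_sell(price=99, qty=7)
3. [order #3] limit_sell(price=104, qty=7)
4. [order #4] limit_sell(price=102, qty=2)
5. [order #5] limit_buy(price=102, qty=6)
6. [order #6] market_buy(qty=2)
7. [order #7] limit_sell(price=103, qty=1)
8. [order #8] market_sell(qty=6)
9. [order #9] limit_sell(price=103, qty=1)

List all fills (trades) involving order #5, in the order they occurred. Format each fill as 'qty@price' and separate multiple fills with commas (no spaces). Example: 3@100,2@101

Answer: 6@99

Derivation:
After op 1 [order #1] limit_sell(price=105, qty=5): fills=none; bids=[-] asks=[#1:5@105]
After op 2 [order #2] limit_sell(price=99, qty=7): fills=none; bids=[-] asks=[#2:7@99 #1:5@105]
After op 3 [order #3] limit_sell(price=104, qty=7): fills=none; bids=[-] asks=[#2:7@99 #3:7@104 #1:5@105]
After op 4 [order #4] limit_sell(price=102, qty=2): fills=none; bids=[-] asks=[#2:7@99 #4:2@102 #3:7@104 #1:5@105]
After op 5 [order #5] limit_buy(price=102, qty=6): fills=#5x#2:6@99; bids=[-] asks=[#2:1@99 #4:2@102 #3:7@104 #1:5@105]
After op 6 [order #6] market_buy(qty=2): fills=#6x#2:1@99 #6x#4:1@102; bids=[-] asks=[#4:1@102 #3:7@104 #1:5@105]
After op 7 [order #7] limit_sell(price=103, qty=1): fills=none; bids=[-] asks=[#4:1@102 #7:1@103 #3:7@104 #1:5@105]
After op 8 [order #8] market_sell(qty=6): fills=none; bids=[-] asks=[#4:1@102 #7:1@103 #3:7@104 #1:5@105]
After op 9 [order #9] limit_sell(price=103, qty=1): fills=none; bids=[-] asks=[#4:1@102 #7:1@103 #9:1@103 #3:7@104 #1:5@105]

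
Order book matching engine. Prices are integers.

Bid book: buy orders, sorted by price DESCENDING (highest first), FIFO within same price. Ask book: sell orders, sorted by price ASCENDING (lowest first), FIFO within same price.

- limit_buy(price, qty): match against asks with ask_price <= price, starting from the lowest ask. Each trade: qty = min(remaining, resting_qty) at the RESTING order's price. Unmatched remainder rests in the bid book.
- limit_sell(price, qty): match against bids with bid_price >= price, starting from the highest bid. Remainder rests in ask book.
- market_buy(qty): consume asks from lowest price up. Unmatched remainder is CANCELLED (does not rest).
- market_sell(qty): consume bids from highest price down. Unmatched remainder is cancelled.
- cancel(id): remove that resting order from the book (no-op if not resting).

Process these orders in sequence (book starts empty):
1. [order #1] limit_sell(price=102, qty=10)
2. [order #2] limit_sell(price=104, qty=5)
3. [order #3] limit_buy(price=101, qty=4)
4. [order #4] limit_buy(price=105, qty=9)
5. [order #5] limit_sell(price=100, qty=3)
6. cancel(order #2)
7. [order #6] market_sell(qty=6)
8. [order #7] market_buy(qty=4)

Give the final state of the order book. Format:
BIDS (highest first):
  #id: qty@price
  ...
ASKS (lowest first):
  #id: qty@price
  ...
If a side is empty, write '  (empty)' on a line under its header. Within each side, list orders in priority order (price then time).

After op 1 [order #1] limit_sell(price=102, qty=10): fills=none; bids=[-] asks=[#1:10@102]
After op 2 [order #2] limit_sell(price=104, qty=5): fills=none; bids=[-] asks=[#1:10@102 #2:5@104]
After op 3 [order #3] limit_buy(price=101, qty=4): fills=none; bids=[#3:4@101] asks=[#1:10@102 #2:5@104]
After op 4 [order #4] limit_buy(price=105, qty=9): fills=#4x#1:9@102; bids=[#3:4@101] asks=[#1:1@102 #2:5@104]
After op 5 [order #5] limit_sell(price=100, qty=3): fills=#3x#5:3@101; bids=[#3:1@101] asks=[#1:1@102 #2:5@104]
After op 6 cancel(order #2): fills=none; bids=[#3:1@101] asks=[#1:1@102]
After op 7 [order #6] market_sell(qty=6): fills=#3x#6:1@101; bids=[-] asks=[#1:1@102]
After op 8 [order #7] market_buy(qty=4): fills=#7x#1:1@102; bids=[-] asks=[-]

Answer: BIDS (highest first):
  (empty)
ASKS (lowest first):
  (empty)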